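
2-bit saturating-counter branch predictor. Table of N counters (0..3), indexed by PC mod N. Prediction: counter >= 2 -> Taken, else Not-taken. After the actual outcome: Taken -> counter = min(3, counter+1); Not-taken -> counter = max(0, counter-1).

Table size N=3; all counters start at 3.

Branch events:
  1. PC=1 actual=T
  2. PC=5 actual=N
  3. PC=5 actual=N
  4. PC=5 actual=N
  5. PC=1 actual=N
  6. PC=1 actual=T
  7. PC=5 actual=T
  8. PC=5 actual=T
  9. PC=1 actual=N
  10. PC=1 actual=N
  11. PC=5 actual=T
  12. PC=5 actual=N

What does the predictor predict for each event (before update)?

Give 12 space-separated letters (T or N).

Ev 1: PC=1 idx=1 pred=T actual=T -> ctr[1]=3
Ev 2: PC=5 idx=2 pred=T actual=N -> ctr[2]=2
Ev 3: PC=5 idx=2 pred=T actual=N -> ctr[2]=1
Ev 4: PC=5 idx=2 pred=N actual=N -> ctr[2]=0
Ev 5: PC=1 idx=1 pred=T actual=N -> ctr[1]=2
Ev 6: PC=1 idx=1 pred=T actual=T -> ctr[1]=3
Ev 7: PC=5 idx=2 pred=N actual=T -> ctr[2]=1
Ev 8: PC=5 idx=2 pred=N actual=T -> ctr[2]=2
Ev 9: PC=1 idx=1 pred=T actual=N -> ctr[1]=2
Ev 10: PC=1 idx=1 pred=T actual=N -> ctr[1]=1
Ev 11: PC=5 idx=2 pred=T actual=T -> ctr[2]=3
Ev 12: PC=5 idx=2 pred=T actual=N -> ctr[2]=2

Answer: T T T N T T N N T T T T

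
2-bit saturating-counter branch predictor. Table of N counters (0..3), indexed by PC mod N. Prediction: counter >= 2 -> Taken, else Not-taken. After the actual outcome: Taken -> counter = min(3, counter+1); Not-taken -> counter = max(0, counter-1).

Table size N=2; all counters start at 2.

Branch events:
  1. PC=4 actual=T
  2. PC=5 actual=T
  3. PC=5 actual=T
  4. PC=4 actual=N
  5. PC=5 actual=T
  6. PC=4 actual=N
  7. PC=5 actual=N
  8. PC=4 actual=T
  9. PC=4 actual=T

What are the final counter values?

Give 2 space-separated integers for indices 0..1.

Ev 1: PC=4 idx=0 pred=T actual=T -> ctr[0]=3
Ev 2: PC=5 idx=1 pred=T actual=T -> ctr[1]=3
Ev 3: PC=5 idx=1 pred=T actual=T -> ctr[1]=3
Ev 4: PC=4 idx=0 pred=T actual=N -> ctr[0]=2
Ev 5: PC=5 idx=1 pred=T actual=T -> ctr[1]=3
Ev 6: PC=4 idx=0 pred=T actual=N -> ctr[0]=1
Ev 7: PC=5 idx=1 pred=T actual=N -> ctr[1]=2
Ev 8: PC=4 idx=0 pred=N actual=T -> ctr[0]=2
Ev 9: PC=4 idx=0 pred=T actual=T -> ctr[0]=3

Answer: 3 2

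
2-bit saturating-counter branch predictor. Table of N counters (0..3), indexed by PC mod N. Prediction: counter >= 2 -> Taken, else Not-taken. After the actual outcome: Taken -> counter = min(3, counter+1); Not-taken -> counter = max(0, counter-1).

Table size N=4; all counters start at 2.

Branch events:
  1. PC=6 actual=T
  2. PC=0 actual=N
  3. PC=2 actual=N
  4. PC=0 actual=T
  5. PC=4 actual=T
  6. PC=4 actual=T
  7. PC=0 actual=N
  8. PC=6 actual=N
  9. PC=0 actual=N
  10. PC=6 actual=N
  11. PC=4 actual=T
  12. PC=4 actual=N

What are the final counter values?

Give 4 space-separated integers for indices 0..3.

Ev 1: PC=6 idx=2 pred=T actual=T -> ctr[2]=3
Ev 2: PC=0 idx=0 pred=T actual=N -> ctr[0]=1
Ev 3: PC=2 idx=2 pred=T actual=N -> ctr[2]=2
Ev 4: PC=0 idx=0 pred=N actual=T -> ctr[0]=2
Ev 5: PC=4 idx=0 pred=T actual=T -> ctr[0]=3
Ev 6: PC=4 idx=0 pred=T actual=T -> ctr[0]=3
Ev 7: PC=0 idx=0 pred=T actual=N -> ctr[0]=2
Ev 8: PC=6 idx=2 pred=T actual=N -> ctr[2]=1
Ev 9: PC=0 idx=0 pred=T actual=N -> ctr[0]=1
Ev 10: PC=6 idx=2 pred=N actual=N -> ctr[2]=0
Ev 11: PC=4 idx=0 pred=N actual=T -> ctr[0]=2
Ev 12: PC=4 idx=0 pred=T actual=N -> ctr[0]=1

Answer: 1 2 0 2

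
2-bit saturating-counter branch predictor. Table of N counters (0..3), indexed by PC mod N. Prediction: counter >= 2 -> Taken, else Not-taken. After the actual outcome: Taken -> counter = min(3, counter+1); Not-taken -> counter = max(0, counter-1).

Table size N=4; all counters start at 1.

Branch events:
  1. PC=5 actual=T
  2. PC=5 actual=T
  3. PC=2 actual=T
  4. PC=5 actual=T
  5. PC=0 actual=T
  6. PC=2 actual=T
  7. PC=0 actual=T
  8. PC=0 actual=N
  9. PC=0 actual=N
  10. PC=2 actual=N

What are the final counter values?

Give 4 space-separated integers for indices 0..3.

Ev 1: PC=5 idx=1 pred=N actual=T -> ctr[1]=2
Ev 2: PC=5 idx=1 pred=T actual=T -> ctr[1]=3
Ev 3: PC=2 idx=2 pred=N actual=T -> ctr[2]=2
Ev 4: PC=5 idx=1 pred=T actual=T -> ctr[1]=3
Ev 5: PC=0 idx=0 pred=N actual=T -> ctr[0]=2
Ev 6: PC=2 idx=2 pred=T actual=T -> ctr[2]=3
Ev 7: PC=0 idx=0 pred=T actual=T -> ctr[0]=3
Ev 8: PC=0 idx=0 pred=T actual=N -> ctr[0]=2
Ev 9: PC=0 idx=0 pred=T actual=N -> ctr[0]=1
Ev 10: PC=2 idx=2 pred=T actual=N -> ctr[2]=2

Answer: 1 3 2 1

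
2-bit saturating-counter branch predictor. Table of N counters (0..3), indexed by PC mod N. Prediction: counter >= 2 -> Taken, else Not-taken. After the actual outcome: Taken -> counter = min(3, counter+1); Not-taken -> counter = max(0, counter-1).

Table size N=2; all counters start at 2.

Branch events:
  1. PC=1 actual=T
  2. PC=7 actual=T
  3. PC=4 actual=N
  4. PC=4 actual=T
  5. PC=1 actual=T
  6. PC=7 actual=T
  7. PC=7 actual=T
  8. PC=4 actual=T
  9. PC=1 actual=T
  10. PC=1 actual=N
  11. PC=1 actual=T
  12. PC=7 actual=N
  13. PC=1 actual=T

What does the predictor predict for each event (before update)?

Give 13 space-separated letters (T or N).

Answer: T T T N T T T T T T T T T

Derivation:
Ev 1: PC=1 idx=1 pred=T actual=T -> ctr[1]=3
Ev 2: PC=7 idx=1 pred=T actual=T -> ctr[1]=3
Ev 3: PC=4 idx=0 pred=T actual=N -> ctr[0]=1
Ev 4: PC=4 idx=0 pred=N actual=T -> ctr[0]=2
Ev 5: PC=1 idx=1 pred=T actual=T -> ctr[1]=3
Ev 6: PC=7 idx=1 pred=T actual=T -> ctr[1]=3
Ev 7: PC=7 idx=1 pred=T actual=T -> ctr[1]=3
Ev 8: PC=4 idx=0 pred=T actual=T -> ctr[0]=3
Ev 9: PC=1 idx=1 pred=T actual=T -> ctr[1]=3
Ev 10: PC=1 idx=1 pred=T actual=N -> ctr[1]=2
Ev 11: PC=1 idx=1 pred=T actual=T -> ctr[1]=3
Ev 12: PC=7 idx=1 pred=T actual=N -> ctr[1]=2
Ev 13: PC=1 idx=1 pred=T actual=T -> ctr[1]=3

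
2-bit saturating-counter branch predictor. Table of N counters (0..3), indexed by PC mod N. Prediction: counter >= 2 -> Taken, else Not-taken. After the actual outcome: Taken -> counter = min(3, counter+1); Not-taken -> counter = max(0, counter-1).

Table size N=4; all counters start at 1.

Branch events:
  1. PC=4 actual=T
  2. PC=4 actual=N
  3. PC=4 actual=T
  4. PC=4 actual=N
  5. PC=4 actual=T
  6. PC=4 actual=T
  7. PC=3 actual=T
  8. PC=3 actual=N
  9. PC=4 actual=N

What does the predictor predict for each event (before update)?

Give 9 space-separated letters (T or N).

Ev 1: PC=4 idx=0 pred=N actual=T -> ctr[0]=2
Ev 2: PC=4 idx=0 pred=T actual=N -> ctr[0]=1
Ev 3: PC=4 idx=0 pred=N actual=T -> ctr[0]=2
Ev 4: PC=4 idx=0 pred=T actual=N -> ctr[0]=1
Ev 5: PC=4 idx=0 pred=N actual=T -> ctr[0]=2
Ev 6: PC=4 idx=0 pred=T actual=T -> ctr[0]=3
Ev 7: PC=3 idx=3 pred=N actual=T -> ctr[3]=2
Ev 8: PC=3 idx=3 pred=T actual=N -> ctr[3]=1
Ev 9: PC=4 idx=0 pred=T actual=N -> ctr[0]=2

Answer: N T N T N T N T T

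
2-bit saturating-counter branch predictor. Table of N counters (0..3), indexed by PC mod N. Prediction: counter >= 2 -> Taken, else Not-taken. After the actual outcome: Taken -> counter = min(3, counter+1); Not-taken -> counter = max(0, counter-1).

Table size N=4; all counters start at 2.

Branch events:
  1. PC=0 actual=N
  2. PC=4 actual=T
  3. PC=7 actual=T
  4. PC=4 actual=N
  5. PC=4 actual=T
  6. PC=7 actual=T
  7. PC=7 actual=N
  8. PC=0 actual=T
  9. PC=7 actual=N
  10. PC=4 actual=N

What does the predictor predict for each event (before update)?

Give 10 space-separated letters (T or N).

Answer: T N T T N T T T T T

Derivation:
Ev 1: PC=0 idx=0 pred=T actual=N -> ctr[0]=1
Ev 2: PC=4 idx=0 pred=N actual=T -> ctr[0]=2
Ev 3: PC=7 idx=3 pred=T actual=T -> ctr[3]=3
Ev 4: PC=4 idx=0 pred=T actual=N -> ctr[0]=1
Ev 5: PC=4 idx=0 pred=N actual=T -> ctr[0]=2
Ev 6: PC=7 idx=3 pred=T actual=T -> ctr[3]=3
Ev 7: PC=7 idx=3 pred=T actual=N -> ctr[3]=2
Ev 8: PC=0 idx=0 pred=T actual=T -> ctr[0]=3
Ev 9: PC=7 idx=3 pred=T actual=N -> ctr[3]=1
Ev 10: PC=4 idx=0 pred=T actual=N -> ctr[0]=2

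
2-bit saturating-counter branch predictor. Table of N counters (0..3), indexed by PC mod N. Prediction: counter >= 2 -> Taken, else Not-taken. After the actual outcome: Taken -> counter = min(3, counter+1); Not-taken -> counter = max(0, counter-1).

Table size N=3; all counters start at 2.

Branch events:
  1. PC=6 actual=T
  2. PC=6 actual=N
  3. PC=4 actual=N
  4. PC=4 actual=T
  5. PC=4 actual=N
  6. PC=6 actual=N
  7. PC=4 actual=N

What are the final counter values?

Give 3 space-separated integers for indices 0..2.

Answer: 1 0 2

Derivation:
Ev 1: PC=6 idx=0 pred=T actual=T -> ctr[0]=3
Ev 2: PC=6 idx=0 pred=T actual=N -> ctr[0]=2
Ev 3: PC=4 idx=1 pred=T actual=N -> ctr[1]=1
Ev 4: PC=4 idx=1 pred=N actual=T -> ctr[1]=2
Ev 5: PC=4 idx=1 pred=T actual=N -> ctr[1]=1
Ev 6: PC=6 idx=0 pred=T actual=N -> ctr[0]=1
Ev 7: PC=4 idx=1 pred=N actual=N -> ctr[1]=0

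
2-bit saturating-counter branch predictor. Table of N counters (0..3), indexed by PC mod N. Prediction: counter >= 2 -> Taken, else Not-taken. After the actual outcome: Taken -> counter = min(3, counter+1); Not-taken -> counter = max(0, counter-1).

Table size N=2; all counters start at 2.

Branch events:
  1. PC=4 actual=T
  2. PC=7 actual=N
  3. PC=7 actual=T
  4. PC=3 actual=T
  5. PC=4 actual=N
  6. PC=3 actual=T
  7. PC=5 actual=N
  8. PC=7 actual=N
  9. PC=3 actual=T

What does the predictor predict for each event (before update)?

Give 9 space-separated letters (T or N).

Answer: T T N T T T T T N

Derivation:
Ev 1: PC=4 idx=0 pred=T actual=T -> ctr[0]=3
Ev 2: PC=7 idx=1 pred=T actual=N -> ctr[1]=1
Ev 3: PC=7 idx=1 pred=N actual=T -> ctr[1]=2
Ev 4: PC=3 idx=1 pred=T actual=T -> ctr[1]=3
Ev 5: PC=4 idx=0 pred=T actual=N -> ctr[0]=2
Ev 6: PC=3 idx=1 pred=T actual=T -> ctr[1]=3
Ev 7: PC=5 idx=1 pred=T actual=N -> ctr[1]=2
Ev 8: PC=7 idx=1 pred=T actual=N -> ctr[1]=1
Ev 9: PC=3 idx=1 pred=N actual=T -> ctr[1]=2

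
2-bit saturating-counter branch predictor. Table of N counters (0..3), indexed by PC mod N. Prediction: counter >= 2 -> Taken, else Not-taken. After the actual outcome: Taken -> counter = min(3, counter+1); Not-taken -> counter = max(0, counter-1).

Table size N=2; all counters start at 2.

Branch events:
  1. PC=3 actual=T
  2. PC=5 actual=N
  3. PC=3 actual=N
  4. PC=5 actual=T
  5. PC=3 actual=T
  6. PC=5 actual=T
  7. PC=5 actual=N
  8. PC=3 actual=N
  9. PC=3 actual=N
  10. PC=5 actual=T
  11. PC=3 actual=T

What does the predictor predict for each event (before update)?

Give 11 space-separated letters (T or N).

Ev 1: PC=3 idx=1 pred=T actual=T -> ctr[1]=3
Ev 2: PC=5 idx=1 pred=T actual=N -> ctr[1]=2
Ev 3: PC=3 idx=1 pred=T actual=N -> ctr[1]=1
Ev 4: PC=5 idx=1 pred=N actual=T -> ctr[1]=2
Ev 5: PC=3 idx=1 pred=T actual=T -> ctr[1]=3
Ev 6: PC=5 idx=1 pred=T actual=T -> ctr[1]=3
Ev 7: PC=5 idx=1 pred=T actual=N -> ctr[1]=2
Ev 8: PC=3 idx=1 pred=T actual=N -> ctr[1]=1
Ev 9: PC=3 idx=1 pred=N actual=N -> ctr[1]=0
Ev 10: PC=5 idx=1 pred=N actual=T -> ctr[1]=1
Ev 11: PC=3 idx=1 pred=N actual=T -> ctr[1]=2

Answer: T T T N T T T T N N N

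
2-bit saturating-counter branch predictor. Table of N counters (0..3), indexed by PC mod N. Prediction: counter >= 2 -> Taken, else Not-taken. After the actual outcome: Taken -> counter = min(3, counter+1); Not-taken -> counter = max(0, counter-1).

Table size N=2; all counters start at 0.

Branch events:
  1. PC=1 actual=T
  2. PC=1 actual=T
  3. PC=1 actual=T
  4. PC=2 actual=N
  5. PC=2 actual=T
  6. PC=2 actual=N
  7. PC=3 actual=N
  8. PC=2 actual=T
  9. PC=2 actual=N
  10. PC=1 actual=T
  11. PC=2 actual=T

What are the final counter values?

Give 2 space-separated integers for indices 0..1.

Ev 1: PC=1 idx=1 pred=N actual=T -> ctr[1]=1
Ev 2: PC=1 idx=1 pred=N actual=T -> ctr[1]=2
Ev 3: PC=1 idx=1 pred=T actual=T -> ctr[1]=3
Ev 4: PC=2 idx=0 pred=N actual=N -> ctr[0]=0
Ev 5: PC=2 idx=0 pred=N actual=T -> ctr[0]=1
Ev 6: PC=2 idx=0 pred=N actual=N -> ctr[0]=0
Ev 7: PC=3 idx=1 pred=T actual=N -> ctr[1]=2
Ev 8: PC=2 idx=0 pred=N actual=T -> ctr[0]=1
Ev 9: PC=2 idx=0 pred=N actual=N -> ctr[0]=0
Ev 10: PC=1 idx=1 pred=T actual=T -> ctr[1]=3
Ev 11: PC=2 idx=0 pred=N actual=T -> ctr[0]=1

Answer: 1 3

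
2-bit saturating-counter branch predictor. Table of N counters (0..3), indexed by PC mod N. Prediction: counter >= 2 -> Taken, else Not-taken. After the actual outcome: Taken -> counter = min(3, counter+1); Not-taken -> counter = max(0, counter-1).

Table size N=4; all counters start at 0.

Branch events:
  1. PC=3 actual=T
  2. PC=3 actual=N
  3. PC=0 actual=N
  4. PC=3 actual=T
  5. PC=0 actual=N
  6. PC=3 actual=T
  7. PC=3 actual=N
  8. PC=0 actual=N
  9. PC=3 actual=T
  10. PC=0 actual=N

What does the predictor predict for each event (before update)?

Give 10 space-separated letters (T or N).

Answer: N N N N N N T N N N

Derivation:
Ev 1: PC=3 idx=3 pred=N actual=T -> ctr[3]=1
Ev 2: PC=3 idx=3 pred=N actual=N -> ctr[3]=0
Ev 3: PC=0 idx=0 pred=N actual=N -> ctr[0]=0
Ev 4: PC=3 idx=3 pred=N actual=T -> ctr[3]=1
Ev 5: PC=0 idx=0 pred=N actual=N -> ctr[0]=0
Ev 6: PC=3 idx=3 pred=N actual=T -> ctr[3]=2
Ev 7: PC=3 idx=3 pred=T actual=N -> ctr[3]=1
Ev 8: PC=0 idx=0 pred=N actual=N -> ctr[0]=0
Ev 9: PC=3 idx=3 pred=N actual=T -> ctr[3]=2
Ev 10: PC=0 idx=0 pred=N actual=N -> ctr[0]=0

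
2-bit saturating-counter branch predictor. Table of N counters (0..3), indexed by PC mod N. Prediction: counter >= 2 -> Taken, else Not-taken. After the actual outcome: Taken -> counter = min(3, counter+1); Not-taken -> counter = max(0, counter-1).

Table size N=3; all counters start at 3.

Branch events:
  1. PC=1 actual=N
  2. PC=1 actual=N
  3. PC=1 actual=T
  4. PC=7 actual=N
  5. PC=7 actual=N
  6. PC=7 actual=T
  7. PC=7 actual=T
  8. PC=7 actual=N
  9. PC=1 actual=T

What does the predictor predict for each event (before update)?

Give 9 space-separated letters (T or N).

Answer: T T N T N N N T N

Derivation:
Ev 1: PC=1 idx=1 pred=T actual=N -> ctr[1]=2
Ev 2: PC=1 idx=1 pred=T actual=N -> ctr[1]=1
Ev 3: PC=1 idx=1 pred=N actual=T -> ctr[1]=2
Ev 4: PC=7 idx=1 pred=T actual=N -> ctr[1]=1
Ev 5: PC=7 idx=1 pred=N actual=N -> ctr[1]=0
Ev 6: PC=7 idx=1 pred=N actual=T -> ctr[1]=1
Ev 7: PC=7 idx=1 pred=N actual=T -> ctr[1]=2
Ev 8: PC=7 idx=1 pred=T actual=N -> ctr[1]=1
Ev 9: PC=1 idx=1 pred=N actual=T -> ctr[1]=2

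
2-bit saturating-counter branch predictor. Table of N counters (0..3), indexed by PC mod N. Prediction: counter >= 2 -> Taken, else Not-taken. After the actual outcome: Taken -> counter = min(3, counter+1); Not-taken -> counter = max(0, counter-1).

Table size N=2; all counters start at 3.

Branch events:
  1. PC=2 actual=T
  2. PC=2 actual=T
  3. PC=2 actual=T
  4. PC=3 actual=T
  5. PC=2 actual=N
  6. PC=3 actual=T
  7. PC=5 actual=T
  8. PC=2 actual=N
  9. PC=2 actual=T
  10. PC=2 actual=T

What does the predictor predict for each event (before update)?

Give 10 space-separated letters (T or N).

Answer: T T T T T T T T N T

Derivation:
Ev 1: PC=2 idx=0 pred=T actual=T -> ctr[0]=3
Ev 2: PC=2 idx=0 pred=T actual=T -> ctr[0]=3
Ev 3: PC=2 idx=0 pred=T actual=T -> ctr[0]=3
Ev 4: PC=3 idx=1 pred=T actual=T -> ctr[1]=3
Ev 5: PC=2 idx=0 pred=T actual=N -> ctr[0]=2
Ev 6: PC=3 idx=1 pred=T actual=T -> ctr[1]=3
Ev 7: PC=5 idx=1 pred=T actual=T -> ctr[1]=3
Ev 8: PC=2 idx=0 pred=T actual=N -> ctr[0]=1
Ev 9: PC=2 idx=0 pred=N actual=T -> ctr[0]=2
Ev 10: PC=2 idx=0 pred=T actual=T -> ctr[0]=3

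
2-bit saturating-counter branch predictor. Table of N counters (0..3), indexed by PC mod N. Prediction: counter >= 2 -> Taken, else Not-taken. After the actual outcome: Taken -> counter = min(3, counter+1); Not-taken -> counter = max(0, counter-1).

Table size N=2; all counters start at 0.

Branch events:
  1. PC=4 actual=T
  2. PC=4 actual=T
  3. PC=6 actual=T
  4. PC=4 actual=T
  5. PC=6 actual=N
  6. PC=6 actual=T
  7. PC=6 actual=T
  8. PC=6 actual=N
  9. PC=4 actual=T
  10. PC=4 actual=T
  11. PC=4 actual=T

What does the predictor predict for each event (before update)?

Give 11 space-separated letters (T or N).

Answer: N N T T T T T T T T T

Derivation:
Ev 1: PC=4 idx=0 pred=N actual=T -> ctr[0]=1
Ev 2: PC=4 idx=0 pred=N actual=T -> ctr[0]=2
Ev 3: PC=6 idx=0 pred=T actual=T -> ctr[0]=3
Ev 4: PC=4 idx=0 pred=T actual=T -> ctr[0]=3
Ev 5: PC=6 idx=0 pred=T actual=N -> ctr[0]=2
Ev 6: PC=6 idx=0 pred=T actual=T -> ctr[0]=3
Ev 7: PC=6 idx=0 pred=T actual=T -> ctr[0]=3
Ev 8: PC=6 idx=0 pred=T actual=N -> ctr[0]=2
Ev 9: PC=4 idx=0 pred=T actual=T -> ctr[0]=3
Ev 10: PC=4 idx=0 pred=T actual=T -> ctr[0]=3
Ev 11: PC=4 idx=0 pred=T actual=T -> ctr[0]=3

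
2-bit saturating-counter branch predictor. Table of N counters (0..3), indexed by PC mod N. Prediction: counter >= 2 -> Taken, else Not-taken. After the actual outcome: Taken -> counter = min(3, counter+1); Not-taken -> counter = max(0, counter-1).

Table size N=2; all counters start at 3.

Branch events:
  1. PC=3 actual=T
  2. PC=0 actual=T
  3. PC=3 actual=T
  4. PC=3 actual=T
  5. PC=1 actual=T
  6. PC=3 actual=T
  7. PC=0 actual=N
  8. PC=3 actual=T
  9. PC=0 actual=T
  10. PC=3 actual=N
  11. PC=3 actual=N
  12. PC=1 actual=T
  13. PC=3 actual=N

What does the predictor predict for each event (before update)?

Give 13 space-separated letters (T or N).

Ev 1: PC=3 idx=1 pred=T actual=T -> ctr[1]=3
Ev 2: PC=0 idx=0 pred=T actual=T -> ctr[0]=3
Ev 3: PC=3 idx=1 pred=T actual=T -> ctr[1]=3
Ev 4: PC=3 idx=1 pred=T actual=T -> ctr[1]=3
Ev 5: PC=1 idx=1 pred=T actual=T -> ctr[1]=3
Ev 6: PC=3 idx=1 pred=T actual=T -> ctr[1]=3
Ev 7: PC=0 idx=0 pred=T actual=N -> ctr[0]=2
Ev 8: PC=3 idx=1 pred=T actual=T -> ctr[1]=3
Ev 9: PC=0 idx=0 pred=T actual=T -> ctr[0]=3
Ev 10: PC=3 idx=1 pred=T actual=N -> ctr[1]=2
Ev 11: PC=3 idx=1 pred=T actual=N -> ctr[1]=1
Ev 12: PC=1 idx=1 pred=N actual=T -> ctr[1]=2
Ev 13: PC=3 idx=1 pred=T actual=N -> ctr[1]=1

Answer: T T T T T T T T T T T N T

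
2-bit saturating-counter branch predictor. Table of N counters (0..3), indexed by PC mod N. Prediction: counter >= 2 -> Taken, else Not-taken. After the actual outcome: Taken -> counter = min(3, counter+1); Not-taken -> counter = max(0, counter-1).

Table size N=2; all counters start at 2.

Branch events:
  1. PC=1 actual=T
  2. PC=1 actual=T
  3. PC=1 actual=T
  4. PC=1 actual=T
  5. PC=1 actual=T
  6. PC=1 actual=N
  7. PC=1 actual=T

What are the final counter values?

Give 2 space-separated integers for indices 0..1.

Answer: 2 3

Derivation:
Ev 1: PC=1 idx=1 pred=T actual=T -> ctr[1]=3
Ev 2: PC=1 idx=1 pred=T actual=T -> ctr[1]=3
Ev 3: PC=1 idx=1 pred=T actual=T -> ctr[1]=3
Ev 4: PC=1 idx=1 pred=T actual=T -> ctr[1]=3
Ev 5: PC=1 idx=1 pred=T actual=T -> ctr[1]=3
Ev 6: PC=1 idx=1 pred=T actual=N -> ctr[1]=2
Ev 7: PC=1 idx=1 pred=T actual=T -> ctr[1]=3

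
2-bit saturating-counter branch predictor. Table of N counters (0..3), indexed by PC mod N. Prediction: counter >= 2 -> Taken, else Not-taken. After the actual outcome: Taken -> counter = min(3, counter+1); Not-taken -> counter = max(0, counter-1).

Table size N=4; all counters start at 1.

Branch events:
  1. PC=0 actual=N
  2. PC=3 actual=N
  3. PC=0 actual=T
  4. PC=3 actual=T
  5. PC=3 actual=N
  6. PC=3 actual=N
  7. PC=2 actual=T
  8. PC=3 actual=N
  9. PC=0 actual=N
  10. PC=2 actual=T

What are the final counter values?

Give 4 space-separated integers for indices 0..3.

Ev 1: PC=0 idx=0 pred=N actual=N -> ctr[0]=0
Ev 2: PC=3 idx=3 pred=N actual=N -> ctr[3]=0
Ev 3: PC=0 idx=0 pred=N actual=T -> ctr[0]=1
Ev 4: PC=3 idx=3 pred=N actual=T -> ctr[3]=1
Ev 5: PC=3 idx=3 pred=N actual=N -> ctr[3]=0
Ev 6: PC=3 idx=3 pred=N actual=N -> ctr[3]=0
Ev 7: PC=2 idx=2 pred=N actual=T -> ctr[2]=2
Ev 8: PC=3 idx=3 pred=N actual=N -> ctr[3]=0
Ev 9: PC=0 idx=0 pred=N actual=N -> ctr[0]=0
Ev 10: PC=2 idx=2 pred=T actual=T -> ctr[2]=3

Answer: 0 1 3 0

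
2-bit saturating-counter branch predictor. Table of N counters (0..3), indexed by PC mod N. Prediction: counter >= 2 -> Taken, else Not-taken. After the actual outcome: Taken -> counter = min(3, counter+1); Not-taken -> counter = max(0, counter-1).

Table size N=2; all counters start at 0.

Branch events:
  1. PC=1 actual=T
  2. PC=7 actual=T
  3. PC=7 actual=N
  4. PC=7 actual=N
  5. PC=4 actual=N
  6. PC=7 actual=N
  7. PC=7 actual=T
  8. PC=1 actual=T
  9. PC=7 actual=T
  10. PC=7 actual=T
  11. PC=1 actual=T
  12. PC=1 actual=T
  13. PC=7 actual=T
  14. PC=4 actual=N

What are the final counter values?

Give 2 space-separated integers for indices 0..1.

Answer: 0 3

Derivation:
Ev 1: PC=1 idx=1 pred=N actual=T -> ctr[1]=1
Ev 2: PC=7 idx=1 pred=N actual=T -> ctr[1]=2
Ev 3: PC=7 idx=1 pred=T actual=N -> ctr[1]=1
Ev 4: PC=7 idx=1 pred=N actual=N -> ctr[1]=0
Ev 5: PC=4 idx=0 pred=N actual=N -> ctr[0]=0
Ev 6: PC=7 idx=1 pred=N actual=N -> ctr[1]=0
Ev 7: PC=7 idx=1 pred=N actual=T -> ctr[1]=1
Ev 8: PC=1 idx=1 pred=N actual=T -> ctr[1]=2
Ev 9: PC=7 idx=1 pred=T actual=T -> ctr[1]=3
Ev 10: PC=7 idx=1 pred=T actual=T -> ctr[1]=3
Ev 11: PC=1 idx=1 pred=T actual=T -> ctr[1]=3
Ev 12: PC=1 idx=1 pred=T actual=T -> ctr[1]=3
Ev 13: PC=7 idx=1 pred=T actual=T -> ctr[1]=3
Ev 14: PC=4 idx=0 pred=N actual=N -> ctr[0]=0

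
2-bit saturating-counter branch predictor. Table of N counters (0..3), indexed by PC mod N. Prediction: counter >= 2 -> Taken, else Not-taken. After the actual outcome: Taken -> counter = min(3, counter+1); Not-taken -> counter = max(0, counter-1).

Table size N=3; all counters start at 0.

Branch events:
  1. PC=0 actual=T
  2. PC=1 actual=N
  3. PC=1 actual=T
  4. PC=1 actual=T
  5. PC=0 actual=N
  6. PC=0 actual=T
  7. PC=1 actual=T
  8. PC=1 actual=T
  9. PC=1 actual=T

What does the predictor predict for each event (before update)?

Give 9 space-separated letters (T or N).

Answer: N N N N N N T T T

Derivation:
Ev 1: PC=0 idx=0 pred=N actual=T -> ctr[0]=1
Ev 2: PC=1 idx=1 pred=N actual=N -> ctr[1]=0
Ev 3: PC=1 idx=1 pred=N actual=T -> ctr[1]=1
Ev 4: PC=1 idx=1 pred=N actual=T -> ctr[1]=2
Ev 5: PC=0 idx=0 pred=N actual=N -> ctr[0]=0
Ev 6: PC=0 idx=0 pred=N actual=T -> ctr[0]=1
Ev 7: PC=1 idx=1 pred=T actual=T -> ctr[1]=3
Ev 8: PC=1 idx=1 pred=T actual=T -> ctr[1]=3
Ev 9: PC=1 idx=1 pred=T actual=T -> ctr[1]=3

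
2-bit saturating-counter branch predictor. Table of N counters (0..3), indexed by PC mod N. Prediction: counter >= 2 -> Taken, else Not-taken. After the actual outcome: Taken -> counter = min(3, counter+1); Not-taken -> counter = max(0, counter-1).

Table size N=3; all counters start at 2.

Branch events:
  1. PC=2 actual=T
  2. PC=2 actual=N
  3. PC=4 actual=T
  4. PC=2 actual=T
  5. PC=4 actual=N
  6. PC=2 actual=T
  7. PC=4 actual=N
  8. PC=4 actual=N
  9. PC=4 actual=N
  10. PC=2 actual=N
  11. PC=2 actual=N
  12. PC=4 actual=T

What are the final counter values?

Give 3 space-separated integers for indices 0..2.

Answer: 2 1 1

Derivation:
Ev 1: PC=2 idx=2 pred=T actual=T -> ctr[2]=3
Ev 2: PC=2 idx=2 pred=T actual=N -> ctr[2]=2
Ev 3: PC=4 idx=1 pred=T actual=T -> ctr[1]=3
Ev 4: PC=2 idx=2 pred=T actual=T -> ctr[2]=3
Ev 5: PC=4 idx=1 pred=T actual=N -> ctr[1]=2
Ev 6: PC=2 idx=2 pred=T actual=T -> ctr[2]=3
Ev 7: PC=4 idx=1 pred=T actual=N -> ctr[1]=1
Ev 8: PC=4 idx=1 pred=N actual=N -> ctr[1]=0
Ev 9: PC=4 idx=1 pred=N actual=N -> ctr[1]=0
Ev 10: PC=2 idx=2 pred=T actual=N -> ctr[2]=2
Ev 11: PC=2 idx=2 pred=T actual=N -> ctr[2]=1
Ev 12: PC=4 idx=1 pred=N actual=T -> ctr[1]=1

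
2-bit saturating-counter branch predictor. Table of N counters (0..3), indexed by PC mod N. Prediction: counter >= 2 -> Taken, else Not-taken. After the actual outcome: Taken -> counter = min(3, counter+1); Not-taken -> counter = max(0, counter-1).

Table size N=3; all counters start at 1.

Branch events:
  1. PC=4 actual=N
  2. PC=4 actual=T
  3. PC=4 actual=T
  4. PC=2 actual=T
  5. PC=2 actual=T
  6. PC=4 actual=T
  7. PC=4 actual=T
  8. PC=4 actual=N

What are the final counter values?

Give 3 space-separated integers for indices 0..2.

Answer: 1 2 3

Derivation:
Ev 1: PC=4 idx=1 pred=N actual=N -> ctr[1]=0
Ev 2: PC=4 idx=1 pred=N actual=T -> ctr[1]=1
Ev 3: PC=4 idx=1 pred=N actual=T -> ctr[1]=2
Ev 4: PC=2 idx=2 pred=N actual=T -> ctr[2]=2
Ev 5: PC=2 idx=2 pred=T actual=T -> ctr[2]=3
Ev 6: PC=4 idx=1 pred=T actual=T -> ctr[1]=3
Ev 7: PC=4 idx=1 pred=T actual=T -> ctr[1]=3
Ev 8: PC=4 idx=1 pred=T actual=N -> ctr[1]=2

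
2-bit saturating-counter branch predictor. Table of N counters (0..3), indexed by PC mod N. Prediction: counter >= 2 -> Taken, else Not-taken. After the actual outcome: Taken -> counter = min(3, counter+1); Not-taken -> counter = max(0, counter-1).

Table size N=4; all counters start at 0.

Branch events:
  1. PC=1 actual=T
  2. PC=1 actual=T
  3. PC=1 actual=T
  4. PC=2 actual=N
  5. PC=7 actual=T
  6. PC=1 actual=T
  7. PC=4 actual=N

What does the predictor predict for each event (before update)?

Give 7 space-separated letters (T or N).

Ev 1: PC=1 idx=1 pred=N actual=T -> ctr[1]=1
Ev 2: PC=1 idx=1 pred=N actual=T -> ctr[1]=2
Ev 3: PC=1 idx=1 pred=T actual=T -> ctr[1]=3
Ev 4: PC=2 idx=2 pred=N actual=N -> ctr[2]=0
Ev 5: PC=7 idx=3 pred=N actual=T -> ctr[3]=1
Ev 6: PC=1 idx=1 pred=T actual=T -> ctr[1]=3
Ev 7: PC=4 idx=0 pred=N actual=N -> ctr[0]=0

Answer: N N T N N T N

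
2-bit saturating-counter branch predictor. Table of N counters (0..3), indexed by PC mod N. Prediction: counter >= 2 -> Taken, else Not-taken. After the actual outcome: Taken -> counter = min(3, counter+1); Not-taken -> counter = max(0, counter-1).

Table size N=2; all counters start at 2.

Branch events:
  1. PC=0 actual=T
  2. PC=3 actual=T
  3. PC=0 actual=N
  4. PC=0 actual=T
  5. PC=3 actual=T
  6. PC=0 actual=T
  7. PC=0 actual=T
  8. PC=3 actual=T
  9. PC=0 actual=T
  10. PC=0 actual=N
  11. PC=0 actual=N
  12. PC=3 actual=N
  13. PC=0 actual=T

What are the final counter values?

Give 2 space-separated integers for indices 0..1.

Answer: 2 2

Derivation:
Ev 1: PC=0 idx=0 pred=T actual=T -> ctr[0]=3
Ev 2: PC=3 idx=1 pred=T actual=T -> ctr[1]=3
Ev 3: PC=0 idx=0 pred=T actual=N -> ctr[0]=2
Ev 4: PC=0 idx=0 pred=T actual=T -> ctr[0]=3
Ev 5: PC=3 idx=1 pred=T actual=T -> ctr[1]=3
Ev 6: PC=0 idx=0 pred=T actual=T -> ctr[0]=3
Ev 7: PC=0 idx=0 pred=T actual=T -> ctr[0]=3
Ev 8: PC=3 idx=1 pred=T actual=T -> ctr[1]=3
Ev 9: PC=0 idx=0 pred=T actual=T -> ctr[0]=3
Ev 10: PC=0 idx=0 pred=T actual=N -> ctr[0]=2
Ev 11: PC=0 idx=0 pred=T actual=N -> ctr[0]=1
Ev 12: PC=3 idx=1 pred=T actual=N -> ctr[1]=2
Ev 13: PC=0 idx=0 pred=N actual=T -> ctr[0]=2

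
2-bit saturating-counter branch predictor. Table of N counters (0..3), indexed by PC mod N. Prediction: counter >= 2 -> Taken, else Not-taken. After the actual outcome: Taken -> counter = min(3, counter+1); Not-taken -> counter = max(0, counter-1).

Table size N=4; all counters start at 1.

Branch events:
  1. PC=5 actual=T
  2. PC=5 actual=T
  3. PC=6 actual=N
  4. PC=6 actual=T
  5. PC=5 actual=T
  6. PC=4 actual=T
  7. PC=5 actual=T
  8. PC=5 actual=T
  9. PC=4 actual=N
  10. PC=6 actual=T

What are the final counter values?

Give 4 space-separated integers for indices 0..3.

Answer: 1 3 2 1

Derivation:
Ev 1: PC=5 idx=1 pred=N actual=T -> ctr[1]=2
Ev 2: PC=5 idx=1 pred=T actual=T -> ctr[1]=3
Ev 3: PC=6 idx=2 pred=N actual=N -> ctr[2]=0
Ev 4: PC=6 idx=2 pred=N actual=T -> ctr[2]=1
Ev 5: PC=5 idx=1 pred=T actual=T -> ctr[1]=3
Ev 6: PC=4 idx=0 pred=N actual=T -> ctr[0]=2
Ev 7: PC=5 idx=1 pred=T actual=T -> ctr[1]=3
Ev 8: PC=5 idx=1 pred=T actual=T -> ctr[1]=3
Ev 9: PC=4 idx=0 pred=T actual=N -> ctr[0]=1
Ev 10: PC=6 idx=2 pred=N actual=T -> ctr[2]=2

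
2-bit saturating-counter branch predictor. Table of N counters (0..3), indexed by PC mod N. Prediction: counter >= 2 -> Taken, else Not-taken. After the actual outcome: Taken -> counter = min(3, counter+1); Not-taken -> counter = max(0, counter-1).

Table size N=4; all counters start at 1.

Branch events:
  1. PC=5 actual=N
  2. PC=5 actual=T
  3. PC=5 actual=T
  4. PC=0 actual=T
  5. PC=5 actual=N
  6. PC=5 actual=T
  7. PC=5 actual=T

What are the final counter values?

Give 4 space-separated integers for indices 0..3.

Ev 1: PC=5 idx=1 pred=N actual=N -> ctr[1]=0
Ev 2: PC=5 idx=1 pred=N actual=T -> ctr[1]=1
Ev 3: PC=5 idx=1 pred=N actual=T -> ctr[1]=2
Ev 4: PC=0 idx=0 pred=N actual=T -> ctr[0]=2
Ev 5: PC=5 idx=1 pred=T actual=N -> ctr[1]=1
Ev 6: PC=5 idx=1 pred=N actual=T -> ctr[1]=2
Ev 7: PC=5 idx=1 pred=T actual=T -> ctr[1]=3

Answer: 2 3 1 1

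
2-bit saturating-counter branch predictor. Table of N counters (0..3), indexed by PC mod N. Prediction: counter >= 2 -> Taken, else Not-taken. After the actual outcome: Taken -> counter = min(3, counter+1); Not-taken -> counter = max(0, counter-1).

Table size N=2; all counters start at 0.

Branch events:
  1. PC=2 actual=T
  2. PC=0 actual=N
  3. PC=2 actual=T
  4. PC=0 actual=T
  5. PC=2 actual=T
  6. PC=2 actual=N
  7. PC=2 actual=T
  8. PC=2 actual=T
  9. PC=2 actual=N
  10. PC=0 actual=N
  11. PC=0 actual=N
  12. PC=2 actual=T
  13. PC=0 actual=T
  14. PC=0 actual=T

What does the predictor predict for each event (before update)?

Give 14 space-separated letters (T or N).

Ev 1: PC=2 idx=0 pred=N actual=T -> ctr[0]=1
Ev 2: PC=0 idx=0 pred=N actual=N -> ctr[0]=0
Ev 3: PC=2 idx=0 pred=N actual=T -> ctr[0]=1
Ev 4: PC=0 idx=0 pred=N actual=T -> ctr[0]=2
Ev 5: PC=2 idx=0 pred=T actual=T -> ctr[0]=3
Ev 6: PC=2 idx=0 pred=T actual=N -> ctr[0]=2
Ev 7: PC=2 idx=0 pred=T actual=T -> ctr[0]=3
Ev 8: PC=2 idx=0 pred=T actual=T -> ctr[0]=3
Ev 9: PC=2 idx=0 pred=T actual=N -> ctr[0]=2
Ev 10: PC=0 idx=0 pred=T actual=N -> ctr[0]=1
Ev 11: PC=0 idx=0 pred=N actual=N -> ctr[0]=0
Ev 12: PC=2 idx=0 pred=N actual=T -> ctr[0]=1
Ev 13: PC=0 idx=0 pred=N actual=T -> ctr[0]=2
Ev 14: PC=0 idx=0 pred=T actual=T -> ctr[0]=3

Answer: N N N N T T T T T T N N N T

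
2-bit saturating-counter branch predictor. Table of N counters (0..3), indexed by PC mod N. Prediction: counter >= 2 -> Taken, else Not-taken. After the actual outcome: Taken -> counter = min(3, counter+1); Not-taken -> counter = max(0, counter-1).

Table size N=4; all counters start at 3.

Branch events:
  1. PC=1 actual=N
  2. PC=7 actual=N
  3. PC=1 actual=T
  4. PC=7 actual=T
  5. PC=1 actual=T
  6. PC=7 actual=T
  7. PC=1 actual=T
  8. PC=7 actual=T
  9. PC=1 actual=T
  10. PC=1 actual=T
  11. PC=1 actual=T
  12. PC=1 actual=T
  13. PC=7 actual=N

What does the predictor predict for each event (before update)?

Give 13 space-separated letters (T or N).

Answer: T T T T T T T T T T T T T

Derivation:
Ev 1: PC=1 idx=1 pred=T actual=N -> ctr[1]=2
Ev 2: PC=7 idx=3 pred=T actual=N -> ctr[3]=2
Ev 3: PC=1 idx=1 pred=T actual=T -> ctr[1]=3
Ev 4: PC=7 idx=3 pred=T actual=T -> ctr[3]=3
Ev 5: PC=1 idx=1 pred=T actual=T -> ctr[1]=3
Ev 6: PC=7 idx=3 pred=T actual=T -> ctr[3]=3
Ev 7: PC=1 idx=1 pred=T actual=T -> ctr[1]=3
Ev 8: PC=7 idx=3 pred=T actual=T -> ctr[3]=3
Ev 9: PC=1 idx=1 pred=T actual=T -> ctr[1]=3
Ev 10: PC=1 idx=1 pred=T actual=T -> ctr[1]=3
Ev 11: PC=1 idx=1 pred=T actual=T -> ctr[1]=3
Ev 12: PC=1 idx=1 pred=T actual=T -> ctr[1]=3
Ev 13: PC=7 idx=3 pred=T actual=N -> ctr[3]=2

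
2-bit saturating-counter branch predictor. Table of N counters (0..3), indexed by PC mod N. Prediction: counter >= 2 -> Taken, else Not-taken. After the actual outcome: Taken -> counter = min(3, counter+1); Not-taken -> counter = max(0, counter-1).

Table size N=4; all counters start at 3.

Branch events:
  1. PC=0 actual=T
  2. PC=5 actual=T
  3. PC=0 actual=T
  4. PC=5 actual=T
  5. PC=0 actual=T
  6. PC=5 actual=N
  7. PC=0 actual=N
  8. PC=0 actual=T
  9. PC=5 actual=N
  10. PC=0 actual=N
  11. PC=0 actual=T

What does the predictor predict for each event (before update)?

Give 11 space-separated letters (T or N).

Ev 1: PC=0 idx=0 pred=T actual=T -> ctr[0]=3
Ev 2: PC=5 idx=1 pred=T actual=T -> ctr[1]=3
Ev 3: PC=0 idx=0 pred=T actual=T -> ctr[0]=3
Ev 4: PC=5 idx=1 pred=T actual=T -> ctr[1]=3
Ev 5: PC=0 idx=0 pred=T actual=T -> ctr[0]=3
Ev 6: PC=5 idx=1 pred=T actual=N -> ctr[1]=2
Ev 7: PC=0 idx=0 pred=T actual=N -> ctr[0]=2
Ev 8: PC=0 idx=0 pred=T actual=T -> ctr[0]=3
Ev 9: PC=5 idx=1 pred=T actual=N -> ctr[1]=1
Ev 10: PC=0 idx=0 pred=T actual=N -> ctr[0]=2
Ev 11: PC=0 idx=0 pred=T actual=T -> ctr[0]=3

Answer: T T T T T T T T T T T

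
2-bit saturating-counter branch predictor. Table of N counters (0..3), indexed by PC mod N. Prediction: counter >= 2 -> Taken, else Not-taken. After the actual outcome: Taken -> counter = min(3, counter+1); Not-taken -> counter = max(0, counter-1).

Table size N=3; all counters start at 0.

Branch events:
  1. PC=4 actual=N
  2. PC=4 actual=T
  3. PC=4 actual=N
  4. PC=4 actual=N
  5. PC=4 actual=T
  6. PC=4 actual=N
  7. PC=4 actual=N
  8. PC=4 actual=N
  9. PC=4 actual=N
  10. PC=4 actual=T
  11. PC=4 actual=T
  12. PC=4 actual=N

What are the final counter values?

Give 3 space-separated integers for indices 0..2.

Ev 1: PC=4 idx=1 pred=N actual=N -> ctr[1]=0
Ev 2: PC=4 idx=1 pred=N actual=T -> ctr[1]=1
Ev 3: PC=4 idx=1 pred=N actual=N -> ctr[1]=0
Ev 4: PC=4 idx=1 pred=N actual=N -> ctr[1]=0
Ev 5: PC=4 idx=1 pred=N actual=T -> ctr[1]=1
Ev 6: PC=4 idx=1 pred=N actual=N -> ctr[1]=0
Ev 7: PC=4 idx=1 pred=N actual=N -> ctr[1]=0
Ev 8: PC=4 idx=1 pred=N actual=N -> ctr[1]=0
Ev 9: PC=4 idx=1 pred=N actual=N -> ctr[1]=0
Ev 10: PC=4 idx=1 pred=N actual=T -> ctr[1]=1
Ev 11: PC=4 idx=1 pred=N actual=T -> ctr[1]=2
Ev 12: PC=4 idx=1 pred=T actual=N -> ctr[1]=1

Answer: 0 1 0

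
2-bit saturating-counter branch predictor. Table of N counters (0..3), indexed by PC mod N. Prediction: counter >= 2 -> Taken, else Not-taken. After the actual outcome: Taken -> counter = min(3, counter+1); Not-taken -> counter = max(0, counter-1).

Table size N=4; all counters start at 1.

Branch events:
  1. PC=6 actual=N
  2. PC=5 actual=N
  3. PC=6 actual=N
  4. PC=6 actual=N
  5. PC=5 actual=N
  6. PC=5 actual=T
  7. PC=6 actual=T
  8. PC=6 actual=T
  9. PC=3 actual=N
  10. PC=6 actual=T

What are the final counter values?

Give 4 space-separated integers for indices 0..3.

Ev 1: PC=6 idx=2 pred=N actual=N -> ctr[2]=0
Ev 2: PC=5 idx=1 pred=N actual=N -> ctr[1]=0
Ev 3: PC=6 idx=2 pred=N actual=N -> ctr[2]=0
Ev 4: PC=6 idx=2 pred=N actual=N -> ctr[2]=0
Ev 5: PC=5 idx=1 pred=N actual=N -> ctr[1]=0
Ev 6: PC=5 idx=1 pred=N actual=T -> ctr[1]=1
Ev 7: PC=6 idx=2 pred=N actual=T -> ctr[2]=1
Ev 8: PC=6 idx=2 pred=N actual=T -> ctr[2]=2
Ev 9: PC=3 idx=3 pred=N actual=N -> ctr[3]=0
Ev 10: PC=6 idx=2 pred=T actual=T -> ctr[2]=3

Answer: 1 1 3 0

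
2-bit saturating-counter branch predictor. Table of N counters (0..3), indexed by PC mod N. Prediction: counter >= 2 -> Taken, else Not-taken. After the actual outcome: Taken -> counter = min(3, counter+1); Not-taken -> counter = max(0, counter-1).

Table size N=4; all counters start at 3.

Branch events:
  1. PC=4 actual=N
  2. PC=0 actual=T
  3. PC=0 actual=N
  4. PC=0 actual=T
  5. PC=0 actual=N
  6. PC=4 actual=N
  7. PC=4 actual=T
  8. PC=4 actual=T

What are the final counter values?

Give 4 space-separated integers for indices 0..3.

Answer: 3 3 3 3

Derivation:
Ev 1: PC=4 idx=0 pred=T actual=N -> ctr[0]=2
Ev 2: PC=0 idx=0 pred=T actual=T -> ctr[0]=3
Ev 3: PC=0 idx=0 pred=T actual=N -> ctr[0]=2
Ev 4: PC=0 idx=0 pred=T actual=T -> ctr[0]=3
Ev 5: PC=0 idx=0 pred=T actual=N -> ctr[0]=2
Ev 6: PC=4 idx=0 pred=T actual=N -> ctr[0]=1
Ev 7: PC=4 idx=0 pred=N actual=T -> ctr[0]=2
Ev 8: PC=4 idx=0 pred=T actual=T -> ctr[0]=3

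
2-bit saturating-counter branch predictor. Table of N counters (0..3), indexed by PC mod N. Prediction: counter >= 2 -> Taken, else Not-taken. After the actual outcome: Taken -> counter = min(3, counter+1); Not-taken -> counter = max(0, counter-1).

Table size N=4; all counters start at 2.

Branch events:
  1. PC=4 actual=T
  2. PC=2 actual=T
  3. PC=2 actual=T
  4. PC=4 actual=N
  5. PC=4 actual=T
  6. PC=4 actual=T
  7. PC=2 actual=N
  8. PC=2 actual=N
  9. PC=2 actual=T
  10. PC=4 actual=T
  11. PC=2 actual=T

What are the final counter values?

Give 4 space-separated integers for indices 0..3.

Answer: 3 2 3 2

Derivation:
Ev 1: PC=4 idx=0 pred=T actual=T -> ctr[0]=3
Ev 2: PC=2 idx=2 pred=T actual=T -> ctr[2]=3
Ev 3: PC=2 idx=2 pred=T actual=T -> ctr[2]=3
Ev 4: PC=4 idx=0 pred=T actual=N -> ctr[0]=2
Ev 5: PC=4 idx=0 pred=T actual=T -> ctr[0]=3
Ev 6: PC=4 idx=0 pred=T actual=T -> ctr[0]=3
Ev 7: PC=2 idx=2 pred=T actual=N -> ctr[2]=2
Ev 8: PC=2 idx=2 pred=T actual=N -> ctr[2]=1
Ev 9: PC=2 idx=2 pred=N actual=T -> ctr[2]=2
Ev 10: PC=4 idx=0 pred=T actual=T -> ctr[0]=3
Ev 11: PC=2 idx=2 pred=T actual=T -> ctr[2]=3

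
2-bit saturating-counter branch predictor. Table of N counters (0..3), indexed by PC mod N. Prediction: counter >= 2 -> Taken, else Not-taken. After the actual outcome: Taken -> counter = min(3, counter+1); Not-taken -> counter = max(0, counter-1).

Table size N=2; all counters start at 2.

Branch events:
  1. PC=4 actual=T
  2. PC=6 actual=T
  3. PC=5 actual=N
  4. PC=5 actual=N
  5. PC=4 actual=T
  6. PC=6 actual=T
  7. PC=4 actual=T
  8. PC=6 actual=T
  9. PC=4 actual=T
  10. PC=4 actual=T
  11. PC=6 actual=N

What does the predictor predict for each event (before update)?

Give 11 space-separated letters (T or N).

Ev 1: PC=4 idx=0 pred=T actual=T -> ctr[0]=3
Ev 2: PC=6 idx=0 pred=T actual=T -> ctr[0]=3
Ev 3: PC=5 idx=1 pred=T actual=N -> ctr[1]=1
Ev 4: PC=5 idx=1 pred=N actual=N -> ctr[1]=0
Ev 5: PC=4 idx=0 pred=T actual=T -> ctr[0]=3
Ev 6: PC=6 idx=0 pred=T actual=T -> ctr[0]=3
Ev 7: PC=4 idx=0 pred=T actual=T -> ctr[0]=3
Ev 8: PC=6 idx=0 pred=T actual=T -> ctr[0]=3
Ev 9: PC=4 idx=0 pred=T actual=T -> ctr[0]=3
Ev 10: PC=4 idx=0 pred=T actual=T -> ctr[0]=3
Ev 11: PC=6 idx=0 pred=T actual=N -> ctr[0]=2

Answer: T T T N T T T T T T T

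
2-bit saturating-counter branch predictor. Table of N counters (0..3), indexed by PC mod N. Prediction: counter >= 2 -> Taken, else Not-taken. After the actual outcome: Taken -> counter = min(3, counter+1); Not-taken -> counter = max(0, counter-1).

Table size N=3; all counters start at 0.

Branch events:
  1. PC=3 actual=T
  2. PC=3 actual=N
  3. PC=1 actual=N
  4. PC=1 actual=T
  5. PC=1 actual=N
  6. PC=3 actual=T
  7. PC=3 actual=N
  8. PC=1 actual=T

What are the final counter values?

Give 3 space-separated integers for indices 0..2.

Answer: 0 1 0

Derivation:
Ev 1: PC=3 idx=0 pred=N actual=T -> ctr[0]=1
Ev 2: PC=3 idx=0 pred=N actual=N -> ctr[0]=0
Ev 3: PC=1 idx=1 pred=N actual=N -> ctr[1]=0
Ev 4: PC=1 idx=1 pred=N actual=T -> ctr[1]=1
Ev 5: PC=1 idx=1 pred=N actual=N -> ctr[1]=0
Ev 6: PC=3 idx=0 pred=N actual=T -> ctr[0]=1
Ev 7: PC=3 idx=0 pred=N actual=N -> ctr[0]=0
Ev 8: PC=1 idx=1 pred=N actual=T -> ctr[1]=1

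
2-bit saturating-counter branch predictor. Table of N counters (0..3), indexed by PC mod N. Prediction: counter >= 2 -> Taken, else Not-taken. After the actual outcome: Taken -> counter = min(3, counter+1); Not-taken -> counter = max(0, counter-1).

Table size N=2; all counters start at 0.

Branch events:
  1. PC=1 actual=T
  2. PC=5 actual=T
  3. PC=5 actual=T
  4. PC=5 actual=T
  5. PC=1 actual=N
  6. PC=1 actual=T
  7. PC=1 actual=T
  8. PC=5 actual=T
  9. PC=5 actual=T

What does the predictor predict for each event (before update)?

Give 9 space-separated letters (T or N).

Ev 1: PC=1 idx=1 pred=N actual=T -> ctr[1]=1
Ev 2: PC=5 idx=1 pred=N actual=T -> ctr[1]=2
Ev 3: PC=5 idx=1 pred=T actual=T -> ctr[1]=3
Ev 4: PC=5 idx=1 pred=T actual=T -> ctr[1]=3
Ev 5: PC=1 idx=1 pred=T actual=N -> ctr[1]=2
Ev 6: PC=1 idx=1 pred=T actual=T -> ctr[1]=3
Ev 7: PC=1 idx=1 pred=T actual=T -> ctr[1]=3
Ev 8: PC=5 idx=1 pred=T actual=T -> ctr[1]=3
Ev 9: PC=5 idx=1 pred=T actual=T -> ctr[1]=3

Answer: N N T T T T T T T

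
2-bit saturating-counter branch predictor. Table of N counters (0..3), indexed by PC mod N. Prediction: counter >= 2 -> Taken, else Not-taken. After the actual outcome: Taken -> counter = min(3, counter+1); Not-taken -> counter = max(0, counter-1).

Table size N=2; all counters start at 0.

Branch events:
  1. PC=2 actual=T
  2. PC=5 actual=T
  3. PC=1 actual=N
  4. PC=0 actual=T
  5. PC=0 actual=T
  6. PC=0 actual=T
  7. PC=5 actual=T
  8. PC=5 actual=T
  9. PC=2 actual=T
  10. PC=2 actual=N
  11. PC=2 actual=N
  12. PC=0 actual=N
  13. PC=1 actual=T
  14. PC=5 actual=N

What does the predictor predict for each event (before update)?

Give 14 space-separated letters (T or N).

Answer: N N N N T T N N T T T N T T

Derivation:
Ev 1: PC=2 idx=0 pred=N actual=T -> ctr[0]=1
Ev 2: PC=5 idx=1 pred=N actual=T -> ctr[1]=1
Ev 3: PC=1 idx=1 pred=N actual=N -> ctr[1]=0
Ev 4: PC=0 idx=0 pred=N actual=T -> ctr[0]=2
Ev 5: PC=0 idx=0 pred=T actual=T -> ctr[0]=3
Ev 6: PC=0 idx=0 pred=T actual=T -> ctr[0]=3
Ev 7: PC=5 idx=1 pred=N actual=T -> ctr[1]=1
Ev 8: PC=5 idx=1 pred=N actual=T -> ctr[1]=2
Ev 9: PC=2 idx=0 pred=T actual=T -> ctr[0]=3
Ev 10: PC=2 idx=0 pred=T actual=N -> ctr[0]=2
Ev 11: PC=2 idx=0 pred=T actual=N -> ctr[0]=1
Ev 12: PC=0 idx=0 pred=N actual=N -> ctr[0]=0
Ev 13: PC=1 idx=1 pred=T actual=T -> ctr[1]=3
Ev 14: PC=5 idx=1 pred=T actual=N -> ctr[1]=2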